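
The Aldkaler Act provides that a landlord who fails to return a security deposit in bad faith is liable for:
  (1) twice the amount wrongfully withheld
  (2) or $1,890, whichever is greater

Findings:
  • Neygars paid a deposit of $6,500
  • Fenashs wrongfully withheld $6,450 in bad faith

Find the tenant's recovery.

$12,900

Doubled: 2 × $6,450 = $12,900
Minimum $1,890: $12,900 meets the minimum, no increase.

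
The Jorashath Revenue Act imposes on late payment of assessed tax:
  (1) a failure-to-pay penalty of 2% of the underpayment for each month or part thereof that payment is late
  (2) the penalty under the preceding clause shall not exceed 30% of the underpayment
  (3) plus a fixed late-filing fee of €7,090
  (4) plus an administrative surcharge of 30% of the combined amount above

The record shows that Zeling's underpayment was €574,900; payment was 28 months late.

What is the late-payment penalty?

€233,428

Accrued rate: 2% × 28 = 56%, capped at 30% → 30%
Failure-to-pay penalty: 30% of €574,900 = €172,470
Penalty before surcharge: €172,470 + €7,090 = €179,560
Administrative surcharge: 30% of €179,560 = €53,868
Total penalty: €179,560 + €53,868 = €233,428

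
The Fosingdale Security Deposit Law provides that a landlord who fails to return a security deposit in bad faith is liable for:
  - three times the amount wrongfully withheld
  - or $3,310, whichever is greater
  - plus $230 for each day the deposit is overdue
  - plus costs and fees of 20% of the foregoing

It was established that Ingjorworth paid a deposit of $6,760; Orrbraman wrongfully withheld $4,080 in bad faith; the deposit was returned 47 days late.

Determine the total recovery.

Recovery: $27,660

Trebled: 3 × $4,080 = $12,240
Minimum $3,310: $12,240 meets the minimum, no increase.
Late-return penalty: 47 × $230 = $10,810
Damages plus late penalty: $12,240 + $10,810 = $23,050
Costs and fees: 20% of $23,050 = $4,610
Total recovery: $23,050 + $4,610 = $27,660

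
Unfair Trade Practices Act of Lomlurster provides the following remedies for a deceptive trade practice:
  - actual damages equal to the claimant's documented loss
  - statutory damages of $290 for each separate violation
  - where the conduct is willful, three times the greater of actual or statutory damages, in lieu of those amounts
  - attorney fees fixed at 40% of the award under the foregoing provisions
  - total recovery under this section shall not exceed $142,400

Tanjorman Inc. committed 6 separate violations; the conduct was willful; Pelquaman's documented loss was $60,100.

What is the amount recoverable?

Statutory damages: 6 × $290 = $1,740
Greater of actual damages ($60,100) or statutory damages ($1,740): $60,100
Trebled: 3 × $60,100 = $180,300
Attorney fees: 40% of $180,300 = $72,120
Total before cap: $180,300 + $72,120 = $252,420
Cap at $142,400: $252,420 exceeds the cap → $142,400

$142,400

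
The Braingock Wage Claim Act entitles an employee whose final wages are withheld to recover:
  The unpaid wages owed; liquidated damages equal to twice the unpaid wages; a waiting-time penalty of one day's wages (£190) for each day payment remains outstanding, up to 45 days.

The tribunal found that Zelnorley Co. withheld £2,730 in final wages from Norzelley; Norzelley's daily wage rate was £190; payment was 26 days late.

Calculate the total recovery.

£13,130

Doubled: 2 × £2,730 = £5,460
Penalty days: min(26, 45) = 26
Waiting-time penalty: 26 × £190 = £4,940
Total award: £2,730 + £5,460 + £4,940 = £13,130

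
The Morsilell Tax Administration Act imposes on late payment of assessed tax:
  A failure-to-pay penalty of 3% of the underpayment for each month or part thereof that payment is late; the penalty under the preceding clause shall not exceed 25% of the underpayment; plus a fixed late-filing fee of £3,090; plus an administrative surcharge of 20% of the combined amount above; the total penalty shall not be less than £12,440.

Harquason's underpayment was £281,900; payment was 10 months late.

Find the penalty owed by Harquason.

Accrued rate: 3% × 10 = 30%, capped at 25% → 25%
Failure-to-pay penalty: 25% of £281,900 = £70,475
Penalty before surcharge: £70,475 + £3,090 = £73,565
Administrative surcharge: 20% of £73,565 = £14,713
Total penalty: £73,565 + £14,713 = £88,278
Minimum £12,440: £88,278 meets the minimum, no increase.

£88,278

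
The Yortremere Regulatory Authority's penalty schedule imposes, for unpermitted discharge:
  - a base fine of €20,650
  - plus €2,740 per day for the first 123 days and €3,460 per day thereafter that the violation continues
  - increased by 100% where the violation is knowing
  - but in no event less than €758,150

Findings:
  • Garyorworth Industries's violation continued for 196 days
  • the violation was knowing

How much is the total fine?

First 123 days: 123 × €2,740 = €337,020
Remaining days: (196 − 123) × €3,460 = €252,580
Per-day component: €337,020 + €252,580 = €589,600
Base plus per-day: €20,650 + €589,600 = €610,250
Enhancement: 100% of €610,250 = €610,250
Enhanced fine: €610,250 + €610,250 = €1,220,500
Minimum €758,150: €1,220,500 meets the minimum, no increase.

€1,220,500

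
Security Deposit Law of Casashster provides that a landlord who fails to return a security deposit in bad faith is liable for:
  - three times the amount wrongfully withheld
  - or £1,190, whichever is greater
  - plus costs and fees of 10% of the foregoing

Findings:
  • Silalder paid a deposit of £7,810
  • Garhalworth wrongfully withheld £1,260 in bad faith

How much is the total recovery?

Trebled: 3 × £1,260 = £3,780
Minimum £1,190: £3,780 meets the minimum, no increase.
Costs and fees: 10% of £3,780 = £378
Total recovery: £3,780 + £378 = £4,158

£4,158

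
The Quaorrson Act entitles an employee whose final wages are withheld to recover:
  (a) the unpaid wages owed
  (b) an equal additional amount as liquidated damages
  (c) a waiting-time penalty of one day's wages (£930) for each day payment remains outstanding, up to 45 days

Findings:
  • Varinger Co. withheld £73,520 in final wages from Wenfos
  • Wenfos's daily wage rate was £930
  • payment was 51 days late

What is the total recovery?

£188,890

Liquidated damages (equal amount): £73,520
Penalty days: min(51, 45) = 45
Waiting-time penalty: 45 × £930 = £41,850
Total award: £73,520 + £73,520 + £41,850 = £188,890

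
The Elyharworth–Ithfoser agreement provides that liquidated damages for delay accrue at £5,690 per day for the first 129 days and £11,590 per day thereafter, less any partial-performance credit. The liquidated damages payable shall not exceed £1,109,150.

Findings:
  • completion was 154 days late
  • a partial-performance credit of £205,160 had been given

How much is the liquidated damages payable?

£818,600

First 129 days: 129 × £5,690 = £734,010
Remaining days: (154 − 129) × £11,590 = £289,750
Accrued per-day damages: £734,010 + £289,750 = £1,023,760
Less partial-performance credit: £1,023,760 − £205,160 = £818,600
Cap at £1,109,150: £818,600 is within the cap, no reduction.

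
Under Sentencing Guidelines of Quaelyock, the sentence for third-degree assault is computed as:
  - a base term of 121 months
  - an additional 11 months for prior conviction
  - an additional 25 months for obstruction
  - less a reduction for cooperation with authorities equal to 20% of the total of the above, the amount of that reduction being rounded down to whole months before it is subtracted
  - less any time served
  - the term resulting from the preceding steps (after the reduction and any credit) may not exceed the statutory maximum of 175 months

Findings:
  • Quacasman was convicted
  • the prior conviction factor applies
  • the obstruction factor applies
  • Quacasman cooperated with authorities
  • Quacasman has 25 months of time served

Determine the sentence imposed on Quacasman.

Prior conviction enhancement: +11 months
Obstruction enhancement: +25 months
Adjusted term: 121 months + 11 months + 25 months = 157 months
Cooperation with authorities reduction: 20% of 157 months = 31 months (rounded down)
After reduction: 157 − 31 = 126 months
Less time served: 126 months − 25 months = 101 months
Cap at 175 months: 101 months is within the cap, no reduction.

101 months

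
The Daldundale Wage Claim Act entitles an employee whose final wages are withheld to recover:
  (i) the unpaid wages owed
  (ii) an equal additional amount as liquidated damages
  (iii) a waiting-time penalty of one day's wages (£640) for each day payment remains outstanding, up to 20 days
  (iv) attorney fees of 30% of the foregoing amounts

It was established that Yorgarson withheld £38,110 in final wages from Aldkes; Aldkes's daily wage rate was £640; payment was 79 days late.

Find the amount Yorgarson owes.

Liquidated damages (equal amount): £38,110
Penalty days: min(79, 20) = 20
Waiting-time penalty: 20 × £640 = £12,800
Subtotal: £38,110 + £38,110 + £12,800 = £89,020
Attorney fees: 30% of £89,020 = £26,706
Total award: £89,020 + £26,706 = £115,726

Total award: £115,726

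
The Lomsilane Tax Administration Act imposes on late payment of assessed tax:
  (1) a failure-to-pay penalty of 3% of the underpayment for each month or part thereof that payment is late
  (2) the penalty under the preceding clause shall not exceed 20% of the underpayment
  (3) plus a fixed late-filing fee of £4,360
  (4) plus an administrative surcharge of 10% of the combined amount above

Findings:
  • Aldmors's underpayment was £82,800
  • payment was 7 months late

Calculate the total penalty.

£23,012

Accrued rate: 3% × 7 = 21%, capped at 20% → 20%
Failure-to-pay penalty: 20% of £82,800 = £16,560
Penalty before surcharge: £16,560 + £4,360 = £20,920
Administrative surcharge: 10% of £20,920 = £2,092
Total penalty: £20,920 + £2,092 = £23,012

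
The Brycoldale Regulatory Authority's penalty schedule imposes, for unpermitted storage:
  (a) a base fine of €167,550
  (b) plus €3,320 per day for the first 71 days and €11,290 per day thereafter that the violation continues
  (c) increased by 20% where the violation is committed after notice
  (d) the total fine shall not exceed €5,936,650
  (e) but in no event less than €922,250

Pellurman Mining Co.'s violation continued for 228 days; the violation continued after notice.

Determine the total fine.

€2,610,960

First 71 days: 71 × €3,320 = €235,720
Remaining days: (228 − 71) × €11,290 = €1,772,530
Per-day component: €235,720 + €1,772,530 = €2,008,250
Base plus per-day: €167,550 + €2,008,250 = €2,175,800
Enhancement: 20% of €2,175,800 = €435,160
Enhanced fine: €2,175,800 + €435,160 = €2,610,960
Cap at €5,936,650: €2,610,960 is within the cap, no reduction.
Minimum €922,250: €2,610,960 meets the minimum, no increase.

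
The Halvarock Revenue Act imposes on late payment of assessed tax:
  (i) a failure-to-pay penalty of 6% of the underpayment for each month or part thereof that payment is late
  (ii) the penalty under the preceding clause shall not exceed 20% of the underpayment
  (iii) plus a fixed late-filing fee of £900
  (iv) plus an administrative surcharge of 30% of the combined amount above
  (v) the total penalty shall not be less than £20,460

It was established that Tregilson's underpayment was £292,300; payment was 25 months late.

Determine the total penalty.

Accrued rate: 6% × 25 = 150%, capped at 20% → 20%
Failure-to-pay penalty: 20% of £292,300 = £58,460
Penalty before surcharge: £58,460 + £900 = £59,360
Administrative surcharge: 30% of £59,360 = £17,808
Total penalty: £59,360 + £17,808 = £77,168
Minimum £20,460: £77,168 meets the minimum, no increase.

£77,168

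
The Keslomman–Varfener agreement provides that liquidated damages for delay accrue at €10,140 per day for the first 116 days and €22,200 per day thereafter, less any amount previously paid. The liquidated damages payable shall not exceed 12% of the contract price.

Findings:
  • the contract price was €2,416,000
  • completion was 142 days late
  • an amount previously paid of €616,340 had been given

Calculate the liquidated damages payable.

First 116 days: 116 × €10,140 = €1,176,240
Remaining days: (142 − 116) × €22,200 = €577,200
Accrued per-day damages: €1,176,240 + €577,200 = €1,753,440
Less amount previously paid: €1,753,440 − €616,340 = €1,137,100
Cap: 12% of €2,416,000 = €289,920
Cap at €289,920: €1,137,100 exceeds the cap → €289,920

€289,920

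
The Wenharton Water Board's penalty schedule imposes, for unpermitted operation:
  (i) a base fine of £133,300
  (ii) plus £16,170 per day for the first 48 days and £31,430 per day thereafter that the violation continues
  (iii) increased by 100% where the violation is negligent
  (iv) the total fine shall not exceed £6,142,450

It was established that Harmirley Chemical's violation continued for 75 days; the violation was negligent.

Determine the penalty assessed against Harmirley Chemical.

£3,516,140

First 48 days: 48 × £16,170 = £776,160
Remaining days: (75 − 48) × £31,430 = £848,610
Per-day component: £776,160 + £848,610 = £1,624,770
Base plus per-day: £133,300 + £1,624,770 = £1,758,070
Enhancement: 100% of £1,758,070 = £1,758,070
Enhanced fine: £1,758,070 + £1,758,070 = £3,516,140
Cap at £6,142,450: £3,516,140 is within the cap, no reduction.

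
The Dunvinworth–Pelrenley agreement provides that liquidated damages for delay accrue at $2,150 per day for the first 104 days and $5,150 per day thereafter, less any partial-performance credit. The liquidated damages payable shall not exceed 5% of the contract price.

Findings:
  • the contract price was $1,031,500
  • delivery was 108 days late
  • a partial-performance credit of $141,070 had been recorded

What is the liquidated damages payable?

$51,575

First 104 days: 104 × $2,150 = $223,600
Remaining days: (108 − 104) × $5,150 = $20,600
Accrued per-day damages: $223,600 + $20,600 = $244,200
Less partial-performance credit: $244,200 − $141,070 = $103,130
Cap: 5% of $1,031,500 = $51,575
Cap at $51,575: $103,130 exceeds the cap → $51,575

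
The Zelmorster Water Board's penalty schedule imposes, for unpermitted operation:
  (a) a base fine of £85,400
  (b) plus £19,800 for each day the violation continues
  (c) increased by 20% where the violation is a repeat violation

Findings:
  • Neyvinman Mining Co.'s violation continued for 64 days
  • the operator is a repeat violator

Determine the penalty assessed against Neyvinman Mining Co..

Civil penalty: £1,623,120

Per-day component: 64 × £19,800 = £1,267,200
Base plus per-day: £85,400 + £1,267,200 = £1,352,600
Enhancement: 20% of £1,352,600 = £270,520
Enhanced fine: £1,352,600 + £270,520 = £1,623,120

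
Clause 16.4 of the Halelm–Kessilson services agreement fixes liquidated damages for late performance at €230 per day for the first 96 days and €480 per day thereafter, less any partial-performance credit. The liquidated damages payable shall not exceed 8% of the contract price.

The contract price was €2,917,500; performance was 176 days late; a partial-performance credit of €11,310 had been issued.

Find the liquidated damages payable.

€49,170

First 96 days: 96 × €230 = €22,080
Remaining days: (176 − 96) × €480 = €38,400
Accrued per-day damages: €22,080 + €38,400 = €60,480
Less partial-performance credit: €60,480 − €11,310 = €49,170
Cap: 8% of €2,917,500 = €233,400
Cap at €233,400: €49,170 is within the cap, no reduction.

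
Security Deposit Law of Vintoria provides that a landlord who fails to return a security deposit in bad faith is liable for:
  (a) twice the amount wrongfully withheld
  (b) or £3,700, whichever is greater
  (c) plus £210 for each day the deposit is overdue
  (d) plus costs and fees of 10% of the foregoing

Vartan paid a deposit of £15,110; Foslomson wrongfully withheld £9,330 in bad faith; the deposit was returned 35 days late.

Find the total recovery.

£28,611

Doubled: 2 × £9,330 = £18,660
Minimum £3,700: £18,660 meets the minimum, no increase.
Late-return penalty: 35 × £210 = £7,350
Damages plus late penalty: £18,660 + £7,350 = £26,010
Costs and fees: 10% of £26,010 = £2,601
Total recovery: £26,010 + £2,601 = £28,611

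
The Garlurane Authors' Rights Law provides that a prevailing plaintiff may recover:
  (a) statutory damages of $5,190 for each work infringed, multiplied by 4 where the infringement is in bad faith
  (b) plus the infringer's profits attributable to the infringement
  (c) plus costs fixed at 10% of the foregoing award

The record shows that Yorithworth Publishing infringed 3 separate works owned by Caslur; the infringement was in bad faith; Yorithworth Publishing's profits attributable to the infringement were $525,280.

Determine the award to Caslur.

$646,316

Statutory damages: 3 × $5,190 = $15,570
Multiplied by 4: 4 × $15,570 = $62,280
Combined award: $62,280 + $525,280 = $587,560
Costs: 10% of $587,560 = $58,756
Award plus costs: $587,560 + $58,756 = $646,316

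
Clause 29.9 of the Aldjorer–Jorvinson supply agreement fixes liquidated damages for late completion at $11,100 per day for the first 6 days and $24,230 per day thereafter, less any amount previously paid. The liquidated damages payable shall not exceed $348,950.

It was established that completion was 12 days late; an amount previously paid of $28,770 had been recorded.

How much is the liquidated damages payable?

$183,210

First 6 days: 6 × $11,100 = $66,600
Remaining days: (12 − 6) × $24,230 = $145,380
Accrued per-day damages: $66,600 + $145,380 = $211,980
Less amount previously paid: $211,980 − $28,770 = $183,210
Cap at $348,950: $183,210 is within the cap, no reduction.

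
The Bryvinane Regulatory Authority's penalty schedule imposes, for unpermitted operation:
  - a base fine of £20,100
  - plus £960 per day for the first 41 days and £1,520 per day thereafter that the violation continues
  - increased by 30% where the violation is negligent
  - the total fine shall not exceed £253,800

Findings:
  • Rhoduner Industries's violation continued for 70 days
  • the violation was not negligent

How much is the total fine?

First 41 days: 41 × £960 = £39,360
Remaining days: (70 − 41) × £1,520 = £44,080
Per-day component: £39,360 + £44,080 = £83,440
Base plus per-day: £20,100 + £83,440 = £103,540
The violation was not negligent: no 30% increase.
Cap at £253,800: £103,540 is within the cap, no reduction.

£103,540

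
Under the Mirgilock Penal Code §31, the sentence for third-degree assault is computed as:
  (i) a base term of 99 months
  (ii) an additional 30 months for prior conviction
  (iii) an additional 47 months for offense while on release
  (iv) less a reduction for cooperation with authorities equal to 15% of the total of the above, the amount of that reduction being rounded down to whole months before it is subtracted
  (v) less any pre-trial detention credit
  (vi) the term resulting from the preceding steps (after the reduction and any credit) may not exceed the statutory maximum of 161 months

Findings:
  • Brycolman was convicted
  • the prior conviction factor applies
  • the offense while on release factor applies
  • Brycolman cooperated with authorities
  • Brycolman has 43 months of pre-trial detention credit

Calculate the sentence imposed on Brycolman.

107 months

Prior conviction enhancement: +30 months
Offense while on release enhancement: +47 months
Adjusted term: 99 months + 30 months + 47 months = 176 months
Cooperation with authorities reduction: 15% of 176 months = 26 months (rounded down)
After reduction: 176 − 26 = 150 months
Less pre-trial detention credit: 150 months − 43 months = 107 months
Cap at 161 months: 107 months is within the cap, no reduction.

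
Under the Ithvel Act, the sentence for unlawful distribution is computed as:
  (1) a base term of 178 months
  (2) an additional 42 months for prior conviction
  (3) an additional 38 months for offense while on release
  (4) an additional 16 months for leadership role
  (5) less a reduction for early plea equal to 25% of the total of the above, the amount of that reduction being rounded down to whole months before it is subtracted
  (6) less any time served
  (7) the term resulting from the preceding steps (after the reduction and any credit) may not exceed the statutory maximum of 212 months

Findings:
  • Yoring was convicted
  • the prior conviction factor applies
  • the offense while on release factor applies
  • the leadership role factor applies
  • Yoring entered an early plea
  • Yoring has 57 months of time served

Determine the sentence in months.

149 months

Prior conviction enhancement: +42 months
Offense while on release enhancement: +38 months
Leadership role enhancement: +16 months
Adjusted term: 178 months + 42 months + 38 months + 16 months = 274 months
Early plea reduction: 25% of 274 months = 68 months (rounded down)
After reduction: 274 − 68 = 206 months
Less time served: 206 months − 57 months = 149 months
Cap at 212 months: 149 months is within the cap, no reduction.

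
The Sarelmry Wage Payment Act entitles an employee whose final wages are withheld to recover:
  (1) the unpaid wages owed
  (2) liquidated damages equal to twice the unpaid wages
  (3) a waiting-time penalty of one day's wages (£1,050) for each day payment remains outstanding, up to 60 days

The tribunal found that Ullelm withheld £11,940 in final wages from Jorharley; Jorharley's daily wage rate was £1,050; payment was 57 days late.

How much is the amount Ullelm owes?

£95,670

Doubled: 2 × £11,940 = £23,880
Penalty days: min(57, 60) = 57
Waiting-time penalty: 57 × £1,050 = £59,850
Total award: £11,940 + £23,880 + £59,850 = £95,670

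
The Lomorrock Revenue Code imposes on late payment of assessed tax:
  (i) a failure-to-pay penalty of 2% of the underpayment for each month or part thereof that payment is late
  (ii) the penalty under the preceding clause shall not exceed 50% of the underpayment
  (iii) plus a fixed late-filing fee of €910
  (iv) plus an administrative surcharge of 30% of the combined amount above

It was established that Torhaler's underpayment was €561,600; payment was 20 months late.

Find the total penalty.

€293,215

Accrued rate: 2% × 20 = 40%, capped at 50% → 40%
Failure-to-pay penalty: 40% of €561,600 = €224,640
Penalty before surcharge: €224,640 + €910 = €225,550
Administrative surcharge: 30% of €225,550 = €67,665
Total penalty: €225,550 + €67,665 = €293,215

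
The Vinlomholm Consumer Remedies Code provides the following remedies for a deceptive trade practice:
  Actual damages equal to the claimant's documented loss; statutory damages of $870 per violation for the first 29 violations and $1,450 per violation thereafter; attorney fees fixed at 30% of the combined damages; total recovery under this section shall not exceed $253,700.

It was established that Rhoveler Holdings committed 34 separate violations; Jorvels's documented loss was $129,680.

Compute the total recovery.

Total recovery: $210,808

First 29 violations: 29 × $870 = $25,230
Remaining violations: (34 − 29) × $1,450 = $7,250
Statutory damages: $25,230 + $7,250 = $32,480
Combined damages: $129,680 + $32,480 = $162,160
Attorney fees: 30% of $162,160 = $48,648
Total before cap: $162,160 + $48,648 = $210,808
Cap at $253,700: $210,808 is within the cap, no reduction.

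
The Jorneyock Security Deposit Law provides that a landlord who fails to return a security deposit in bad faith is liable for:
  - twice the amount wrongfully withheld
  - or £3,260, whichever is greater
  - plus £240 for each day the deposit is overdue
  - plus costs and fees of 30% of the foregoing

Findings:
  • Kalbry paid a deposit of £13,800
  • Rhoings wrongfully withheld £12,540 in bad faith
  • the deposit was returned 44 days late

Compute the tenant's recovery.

£46,332

Doubled: 2 × £12,540 = £25,080
Minimum £3,260: £25,080 meets the minimum, no increase.
Late-return penalty: 44 × £240 = £10,560
Damages plus late penalty: £25,080 + £10,560 = £35,640
Costs and fees: 30% of £35,640 = £10,692
Total recovery: £35,640 + £10,692 = £46,332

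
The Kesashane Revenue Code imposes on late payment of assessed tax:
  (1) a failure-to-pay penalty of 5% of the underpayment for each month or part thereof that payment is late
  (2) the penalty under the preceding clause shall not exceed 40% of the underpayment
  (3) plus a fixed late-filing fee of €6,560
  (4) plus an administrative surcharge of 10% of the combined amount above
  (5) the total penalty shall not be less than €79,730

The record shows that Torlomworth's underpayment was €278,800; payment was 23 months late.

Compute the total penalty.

€129,888

Accrued rate: 5% × 23 = 115%, capped at 40% → 40%
Failure-to-pay penalty: 40% of €278,800 = €111,520
Penalty before surcharge: €111,520 + €6,560 = €118,080
Administrative surcharge: 10% of €118,080 = €11,808
Total penalty: €118,080 + €11,808 = €129,888
Minimum €79,730: €129,888 meets the minimum, no increase.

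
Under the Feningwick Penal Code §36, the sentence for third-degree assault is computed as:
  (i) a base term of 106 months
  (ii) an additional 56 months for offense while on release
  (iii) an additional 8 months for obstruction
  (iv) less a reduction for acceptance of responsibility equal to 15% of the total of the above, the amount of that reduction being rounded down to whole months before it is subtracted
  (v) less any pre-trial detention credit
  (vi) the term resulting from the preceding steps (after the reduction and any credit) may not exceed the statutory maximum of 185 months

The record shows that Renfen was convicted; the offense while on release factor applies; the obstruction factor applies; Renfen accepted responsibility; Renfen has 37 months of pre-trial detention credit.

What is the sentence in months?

108 months

Offense while on release enhancement: +56 months
Obstruction enhancement: +8 months
Adjusted term: 106 months + 56 months + 8 months = 170 months
Acceptance of responsibility reduction: 15% of 170 months = 25 months (rounded down)
After reduction: 170 − 25 = 145 months
Less pre-trial detention credit: 145 months − 37 months = 108 months
Cap at 185 months: 108 months is within the cap, no reduction.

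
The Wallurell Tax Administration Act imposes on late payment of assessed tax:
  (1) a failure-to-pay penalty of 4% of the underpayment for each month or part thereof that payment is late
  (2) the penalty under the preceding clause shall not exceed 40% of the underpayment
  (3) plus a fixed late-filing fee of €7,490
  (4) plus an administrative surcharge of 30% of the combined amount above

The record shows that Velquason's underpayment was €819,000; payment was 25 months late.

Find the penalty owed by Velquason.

Accrued rate: 4% × 25 = 100%, capped at 40% → 40%
Failure-to-pay penalty: 40% of €819,000 = €327,600
Penalty before surcharge: €327,600 + €7,490 = €335,090
Administrative surcharge: 30% of €335,090 = €100,527
Total penalty: €335,090 + €100,527 = €435,617

€435,617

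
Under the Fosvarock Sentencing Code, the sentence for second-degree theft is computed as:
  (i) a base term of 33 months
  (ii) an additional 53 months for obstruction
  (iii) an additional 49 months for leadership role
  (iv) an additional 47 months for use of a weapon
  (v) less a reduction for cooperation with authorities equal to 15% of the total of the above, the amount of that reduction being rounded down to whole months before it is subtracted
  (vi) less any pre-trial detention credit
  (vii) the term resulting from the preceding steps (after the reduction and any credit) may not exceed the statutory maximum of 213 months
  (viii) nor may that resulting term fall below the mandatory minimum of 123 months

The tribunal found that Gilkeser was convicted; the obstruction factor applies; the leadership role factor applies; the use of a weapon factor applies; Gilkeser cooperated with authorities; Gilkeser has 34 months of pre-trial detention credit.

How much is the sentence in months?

Obstruction enhancement: +53 months
Leadership role enhancement: +49 months
Use of a weapon enhancement: +47 months
Adjusted term: 33 months + 53 months + 49 months + 47 months = 182 months
Cooperation with authorities reduction: 15% of 182 months = 27 months (rounded down)
After reduction: 182 − 27 = 155 months
Less pre-trial detention credit: 155 months − 34 months = 121 months
Cap at 213 months: 121 months is within the cap, no reduction.
Minimum 123 months: 121 months is below the minimum → 123 months

123 months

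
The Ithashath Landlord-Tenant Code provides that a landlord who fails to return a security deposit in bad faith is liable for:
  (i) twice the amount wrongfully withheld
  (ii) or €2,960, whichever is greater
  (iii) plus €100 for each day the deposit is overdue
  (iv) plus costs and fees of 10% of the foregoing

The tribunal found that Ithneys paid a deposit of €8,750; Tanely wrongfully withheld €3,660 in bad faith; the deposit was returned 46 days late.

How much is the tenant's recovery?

Doubled: 2 × €3,660 = €7,320
Minimum €2,960: €7,320 meets the minimum, no increase.
Late-return penalty: 46 × €100 = €4,600
Damages plus late penalty: €7,320 + €4,600 = €11,920
Costs and fees: 10% of €11,920 = €1,192
Total recovery: €11,920 + €1,192 = €13,112

€13,112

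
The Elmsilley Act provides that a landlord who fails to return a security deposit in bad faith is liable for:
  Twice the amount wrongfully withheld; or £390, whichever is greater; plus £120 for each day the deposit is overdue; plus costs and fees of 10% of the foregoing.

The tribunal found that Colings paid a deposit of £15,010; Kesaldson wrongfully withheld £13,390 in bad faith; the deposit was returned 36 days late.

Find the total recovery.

£34,210

Doubled: 2 × £13,390 = £26,780
Minimum £390: £26,780 meets the minimum, no increase.
Late-return penalty: 36 × £120 = £4,320
Damages plus late penalty: £26,780 + £4,320 = £31,100
Costs and fees: 10% of £31,100 = £3,110
Total recovery: £31,100 + £3,110 = £34,210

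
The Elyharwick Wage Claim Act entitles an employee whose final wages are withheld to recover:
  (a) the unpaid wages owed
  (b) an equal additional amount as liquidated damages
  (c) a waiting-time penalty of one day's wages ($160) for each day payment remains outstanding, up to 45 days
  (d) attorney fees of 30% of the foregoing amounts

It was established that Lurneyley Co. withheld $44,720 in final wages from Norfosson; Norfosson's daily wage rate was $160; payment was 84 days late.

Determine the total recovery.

Liquidated damages (equal amount): $44,720
Penalty days: min(84, 45) = 45
Waiting-time penalty: 45 × $160 = $7,200
Subtotal: $44,720 + $44,720 + $7,200 = $96,640
Attorney fees: 30% of $96,640 = $28,992
Total award: $96,640 + $28,992 = $125,632

Total award: $125,632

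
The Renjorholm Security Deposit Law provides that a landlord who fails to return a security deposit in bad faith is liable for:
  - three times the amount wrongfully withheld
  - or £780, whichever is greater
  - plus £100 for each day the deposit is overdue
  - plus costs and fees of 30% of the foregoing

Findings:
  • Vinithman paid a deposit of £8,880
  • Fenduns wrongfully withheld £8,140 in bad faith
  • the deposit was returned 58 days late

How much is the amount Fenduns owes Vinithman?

Trebled: 3 × £8,140 = £24,420
Minimum £780: £24,420 meets the minimum, no increase.
Late-return penalty: 58 × £100 = £5,800
Damages plus late penalty: £24,420 + £5,800 = £30,220
Costs and fees: 30% of £30,220 = £9,066
Total recovery: £30,220 + £9,066 = £39,286

Recovery: £39,286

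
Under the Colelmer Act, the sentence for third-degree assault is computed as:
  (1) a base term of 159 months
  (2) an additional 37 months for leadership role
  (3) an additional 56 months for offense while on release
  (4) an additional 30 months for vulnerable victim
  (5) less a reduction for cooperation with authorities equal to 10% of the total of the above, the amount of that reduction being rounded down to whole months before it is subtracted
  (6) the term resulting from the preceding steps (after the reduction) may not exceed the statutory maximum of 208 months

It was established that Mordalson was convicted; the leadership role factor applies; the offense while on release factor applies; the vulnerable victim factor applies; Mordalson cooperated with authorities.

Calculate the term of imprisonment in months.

208 months

Leadership role enhancement: +37 months
Offense while on release enhancement: +56 months
Vulnerable victim enhancement: +30 months
Adjusted term: 159 months + 37 months + 56 months + 30 months = 282 months
Cooperation with authorities reduction: 10% of 282 months = 28 months (rounded down)
After reduction: 282 − 28 = 254 months
Cap at 208 months: 254 months exceeds the cap → 208 months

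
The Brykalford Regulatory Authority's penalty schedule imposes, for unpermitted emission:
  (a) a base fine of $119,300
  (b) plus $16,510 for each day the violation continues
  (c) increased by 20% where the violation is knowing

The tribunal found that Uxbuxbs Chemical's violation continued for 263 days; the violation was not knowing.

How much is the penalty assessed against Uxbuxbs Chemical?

Civil penalty: $4,461,430

Per-day component: 263 × $16,510 = $4,342,130
Base plus per-day: $119,300 + $4,342,130 = $4,461,430
The violation was not knowing: no 20% increase.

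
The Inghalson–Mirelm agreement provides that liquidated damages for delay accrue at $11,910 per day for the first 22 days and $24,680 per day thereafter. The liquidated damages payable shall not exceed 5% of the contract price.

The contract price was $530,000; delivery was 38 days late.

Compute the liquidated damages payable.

$26,500

First 22 days: 22 × $11,910 = $262,020
Remaining days: (38 − 22) × $24,680 = $394,880
Accrued per-day damages: $262,020 + $394,880 = $656,900
Cap: 5% of $530,000 = $26,500
Cap at $26,500: $656,900 exceeds the cap → $26,500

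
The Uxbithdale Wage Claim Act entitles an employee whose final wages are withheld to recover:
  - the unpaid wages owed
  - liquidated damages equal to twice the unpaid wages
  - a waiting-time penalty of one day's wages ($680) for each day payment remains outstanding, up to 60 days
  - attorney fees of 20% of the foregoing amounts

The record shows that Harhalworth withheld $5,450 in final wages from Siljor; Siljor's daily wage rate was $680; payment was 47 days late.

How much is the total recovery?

Total award: $57,972

Doubled: 2 × $5,450 = $10,900
Penalty days: min(47, 60) = 47
Waiting-time penalty: 47 × $680 = $31,960
Subtotal: $5,450 + $10,900 + $31,960 = $48,310
Attorney fees: 20% of $48,310 = $9,662
Total award: $48,310 + $9,662 = $57,972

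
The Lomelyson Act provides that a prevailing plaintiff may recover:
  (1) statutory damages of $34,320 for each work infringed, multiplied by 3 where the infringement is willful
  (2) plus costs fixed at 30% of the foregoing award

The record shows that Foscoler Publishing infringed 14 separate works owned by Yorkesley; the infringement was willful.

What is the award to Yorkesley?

Statutory damages: 14 × $34,320 = $480,480
Trebled: 3 × $480,480 = $1,441,440
Costs: 30% of $1,441,440 = $432,432
Award plus costs: $1,441,440 + $432,432 = $1,873,872

$1,873,872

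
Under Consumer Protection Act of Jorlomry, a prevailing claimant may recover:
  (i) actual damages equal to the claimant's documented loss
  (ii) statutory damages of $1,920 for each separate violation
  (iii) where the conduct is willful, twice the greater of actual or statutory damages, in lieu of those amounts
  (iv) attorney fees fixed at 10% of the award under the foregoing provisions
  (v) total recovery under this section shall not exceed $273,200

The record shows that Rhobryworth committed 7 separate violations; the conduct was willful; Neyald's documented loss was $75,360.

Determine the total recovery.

Statutory damages: 7 × $1,920 = $13,440
Greater of actual damages ($75,360) or statutory damages ($13,440): $75,360
Doubled: 2 × $75,360 = $150,720
Attorney fees: 10% of $150,720 = $15,072
Total before cap: $150,720 + $15,072 = $165,792
Cap at $273,200: $165,792 is within the cap, no reduction.

$165,792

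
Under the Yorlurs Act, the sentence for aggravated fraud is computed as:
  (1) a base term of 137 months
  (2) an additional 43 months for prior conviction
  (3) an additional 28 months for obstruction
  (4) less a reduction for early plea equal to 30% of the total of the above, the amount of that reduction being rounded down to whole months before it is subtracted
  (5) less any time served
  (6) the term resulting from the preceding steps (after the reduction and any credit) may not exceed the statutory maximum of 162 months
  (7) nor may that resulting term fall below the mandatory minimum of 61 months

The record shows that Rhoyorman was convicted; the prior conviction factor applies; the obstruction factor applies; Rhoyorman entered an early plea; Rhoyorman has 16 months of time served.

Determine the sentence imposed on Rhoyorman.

Prior conviction enhancement: +43 months
Obstruction enhancement: +28 months
Adjusted term: 137 months + 43 months + 28 months = 208 months
Early plea reduction: 30% of 208 months = 62 months (rounded down)
After reduction: 208 − 62 = 146 months
Less time served: 146 months − 16 months = 130 months
Cap at 162 months: 130 months is within the cap, no reduction.
Minimum 61 months: 130 months meets the minimum, no increase.

130 months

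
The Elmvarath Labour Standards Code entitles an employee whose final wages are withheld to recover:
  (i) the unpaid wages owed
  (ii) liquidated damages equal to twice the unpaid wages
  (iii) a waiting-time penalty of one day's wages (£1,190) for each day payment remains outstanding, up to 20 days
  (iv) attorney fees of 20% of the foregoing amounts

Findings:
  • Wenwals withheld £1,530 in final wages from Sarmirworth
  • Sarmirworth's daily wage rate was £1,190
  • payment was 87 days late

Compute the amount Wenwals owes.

£34,068

Doubled: 2 × £1,530 = £3,060
Penalty days: min(87, 20) = 20
Waiting-time penalty: 20 × £1,190 = £23,800
Subtotal: £1,530 + £3,060 + £23,800 = £28,390
Attorney fees: 20% of £28,390 = £5,678
Total award: £28,390 + £5,678 = £34,068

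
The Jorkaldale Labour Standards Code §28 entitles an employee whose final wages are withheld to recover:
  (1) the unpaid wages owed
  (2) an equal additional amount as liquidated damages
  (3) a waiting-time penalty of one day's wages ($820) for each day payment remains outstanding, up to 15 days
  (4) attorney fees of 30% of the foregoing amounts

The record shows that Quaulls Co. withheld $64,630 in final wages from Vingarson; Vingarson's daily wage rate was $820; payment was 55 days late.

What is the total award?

Total award: $184,028

Liquidated damages (equal amount): $64,630
Penalty days: min(55, 15) = 15
Waiting-time penalty: 15 × $820 = $12,300
Subtotal: $64,630 + $64,630 + $12,300 = $141,560
Attorney fees: 30% of $141,560 = $42,468
Total award: $141,560 + $42,468 = $184,028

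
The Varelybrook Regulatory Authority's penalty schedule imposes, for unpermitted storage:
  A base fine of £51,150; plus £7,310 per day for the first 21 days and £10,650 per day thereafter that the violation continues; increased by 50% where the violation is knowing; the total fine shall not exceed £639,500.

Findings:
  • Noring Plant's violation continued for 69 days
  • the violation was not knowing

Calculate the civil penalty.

Civil penalty: £639,500

First 21 days: 21 × £7,310 = £153,510
Remaining days: (69 − 21) × £10,650 = £511,200
Per-day component: £153,510 + £511,200 = £664,710
Base plus per-day: £51,150 + £664,710 = £715,860
The violation was not knowing: no 50% increase.
Cap at £639,500: £715,860 exceeds the cap → £639,500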